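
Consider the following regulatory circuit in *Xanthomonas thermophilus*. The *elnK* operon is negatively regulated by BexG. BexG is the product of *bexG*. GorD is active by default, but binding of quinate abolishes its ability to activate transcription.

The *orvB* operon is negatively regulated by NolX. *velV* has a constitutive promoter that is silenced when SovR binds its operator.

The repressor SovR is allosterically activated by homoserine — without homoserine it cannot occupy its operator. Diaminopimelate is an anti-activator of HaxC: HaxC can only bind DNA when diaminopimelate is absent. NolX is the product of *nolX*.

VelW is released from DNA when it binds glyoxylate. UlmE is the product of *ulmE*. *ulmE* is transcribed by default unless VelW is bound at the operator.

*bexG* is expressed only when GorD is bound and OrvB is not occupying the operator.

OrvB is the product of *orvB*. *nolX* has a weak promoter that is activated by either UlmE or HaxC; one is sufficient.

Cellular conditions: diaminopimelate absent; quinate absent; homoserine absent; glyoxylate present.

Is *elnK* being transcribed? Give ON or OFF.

Glyoxylate is present, so VelW is inactive.
With no repressor bound, *ulmE* is transcribed.
So UlmE is produced and active.
Diaminopimelate is absent, so HaxC is active.
Activator UlmE is present, so *nolX* is transcribed.
So NolX is produced and active.
With repressor NolX bound, *orvB* is not transcribed.
So OrvB is not produced.
Quinate is absent, so GorD is active.
No repressor is bound and GorD is active, so *bexG* is transcribed.
So BexG is produced and active.
With repressor BexG bound, *elnK* is not transcribed.

OFF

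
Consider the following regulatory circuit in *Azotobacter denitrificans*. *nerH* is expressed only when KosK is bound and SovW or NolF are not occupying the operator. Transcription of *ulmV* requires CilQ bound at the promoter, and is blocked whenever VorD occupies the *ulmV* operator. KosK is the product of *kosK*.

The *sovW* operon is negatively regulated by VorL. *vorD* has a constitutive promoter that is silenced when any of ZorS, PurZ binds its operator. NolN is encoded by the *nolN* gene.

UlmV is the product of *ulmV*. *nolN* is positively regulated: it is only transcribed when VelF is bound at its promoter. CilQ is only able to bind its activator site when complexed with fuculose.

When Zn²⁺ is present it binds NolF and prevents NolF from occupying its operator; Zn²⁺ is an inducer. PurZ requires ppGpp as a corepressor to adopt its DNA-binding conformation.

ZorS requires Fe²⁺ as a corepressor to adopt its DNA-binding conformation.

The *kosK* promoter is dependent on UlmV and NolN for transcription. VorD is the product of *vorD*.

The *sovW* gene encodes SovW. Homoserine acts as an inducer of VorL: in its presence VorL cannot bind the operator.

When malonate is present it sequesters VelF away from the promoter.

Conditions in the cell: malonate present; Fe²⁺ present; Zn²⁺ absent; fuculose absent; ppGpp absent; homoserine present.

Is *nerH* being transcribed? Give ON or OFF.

Fe²⁺ is present, so ZorS is active.
ppGpp is absent, so PurZ is inactive.
With repressor ZorS bound, *vorD* is not transcribed.
So VorD is not produced.
Fuculose is absent, so CilQ is inactive.
Required activator CilQ is absent, so *ulmV* is not transcribed.
So UlmV is not produced.
Malonate is present, so VelF is inactive.
Required activator VelF is absent, so *nolN* is not transcribed.
So NolN is not produced.
Required activator UlmV is absent, so *kosK* is not transcribed.
So KosK is not produced.
Homoserine is present, so VorL is inactive.
With no repressor bound, *sovW* is transcribed.
So SovW is produced and active.
Zn²⁺ is absent, so NolF is active.
With repressor SovW bound, *nerH* is not transcribed.

OFF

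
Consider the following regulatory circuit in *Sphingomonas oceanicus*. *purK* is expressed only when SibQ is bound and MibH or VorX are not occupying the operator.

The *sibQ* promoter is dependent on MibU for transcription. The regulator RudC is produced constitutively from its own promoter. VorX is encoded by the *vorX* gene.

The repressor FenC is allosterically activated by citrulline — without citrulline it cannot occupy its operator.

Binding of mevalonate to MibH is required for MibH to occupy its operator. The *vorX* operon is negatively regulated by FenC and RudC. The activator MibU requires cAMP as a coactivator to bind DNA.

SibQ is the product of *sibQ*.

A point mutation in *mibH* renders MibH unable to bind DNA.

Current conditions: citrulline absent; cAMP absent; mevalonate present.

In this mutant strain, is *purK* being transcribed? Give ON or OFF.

MibH is non-functional in this strain, so it has no effect.
Citrulline is absent, so FenC is inactive.
RudC is produced constitutively and is active.
With repressor RudC bound, *vorX* is not transcribed.
So VorX is not produced.
cAMP is absent, so MibU is inactive.
Required activator MibU is absent, so *sibQ* is not transcribed.
So SibQ is not produced.
Required activator SibQ is absent, so *purK* is not transcribed.

OFF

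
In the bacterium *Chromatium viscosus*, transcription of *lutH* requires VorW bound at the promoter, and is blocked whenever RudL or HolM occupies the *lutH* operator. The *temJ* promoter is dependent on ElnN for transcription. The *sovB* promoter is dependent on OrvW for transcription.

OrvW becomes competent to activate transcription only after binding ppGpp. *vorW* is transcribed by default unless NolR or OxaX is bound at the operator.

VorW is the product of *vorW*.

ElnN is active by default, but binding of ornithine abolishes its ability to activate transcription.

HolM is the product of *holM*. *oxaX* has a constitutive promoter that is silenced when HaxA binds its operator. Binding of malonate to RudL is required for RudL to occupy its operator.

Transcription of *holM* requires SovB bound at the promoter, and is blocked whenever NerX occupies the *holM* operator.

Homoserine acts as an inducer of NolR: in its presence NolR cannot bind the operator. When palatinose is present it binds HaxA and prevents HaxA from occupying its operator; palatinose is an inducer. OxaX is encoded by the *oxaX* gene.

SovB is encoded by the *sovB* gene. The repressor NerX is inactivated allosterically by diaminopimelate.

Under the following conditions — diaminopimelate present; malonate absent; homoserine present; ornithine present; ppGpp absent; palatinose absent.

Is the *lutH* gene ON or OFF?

Homoserine is present, so NolR is inactive.
Palatinose is absent, so HaxA is active.
With repressor HaxA bound, *oxaX* is not transcribed.
So OxaX is not produced.
With no repressor bound, *vorW* is transcribed.
So VorW is produced and active.
Malonate is absent, so RudL is inactive.
Diaminopimelate is present, so NerX is inactive.
ppGpp is absent, so OrvW is inactive.
Required activator OrvW is absent, so *sovB* is not transcribed.
So SovB is not produced.
Required activator SovB is absent, so *holM* is not transcribed.
So HolM is not produced.
No repressor is bound and VorW is active, so *lutH* is transcribed.

ON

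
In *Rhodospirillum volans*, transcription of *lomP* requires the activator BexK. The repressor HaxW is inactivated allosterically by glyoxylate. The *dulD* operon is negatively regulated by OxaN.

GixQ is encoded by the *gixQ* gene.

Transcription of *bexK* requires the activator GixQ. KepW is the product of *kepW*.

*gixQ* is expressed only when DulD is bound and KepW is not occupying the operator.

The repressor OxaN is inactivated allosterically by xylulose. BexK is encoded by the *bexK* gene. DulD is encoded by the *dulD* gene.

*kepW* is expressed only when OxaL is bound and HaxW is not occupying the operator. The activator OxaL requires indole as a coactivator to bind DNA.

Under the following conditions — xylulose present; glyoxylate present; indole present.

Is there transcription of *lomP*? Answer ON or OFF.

Xylulose is present, so OxaN is inactive.
With no repressor bound, *dulD* is transcribed.
So DulD is produced and active.
Indole is present, so OxaL is active.
Glyoxylate is present, so HaxW is inactive.
No repressor is bound and OxaL is active, so *kepW* is transcribed.
So KepW is produced and active.
With repressor KepW bound, *gixQ* is not transcribed.
So GixQ is not produced.
Required activator GixQ is absent, so *bexK* is not transcribed.
So BexK is not produced.
Required activator BexK is absent, so *lomP* is not transcribed.

OFF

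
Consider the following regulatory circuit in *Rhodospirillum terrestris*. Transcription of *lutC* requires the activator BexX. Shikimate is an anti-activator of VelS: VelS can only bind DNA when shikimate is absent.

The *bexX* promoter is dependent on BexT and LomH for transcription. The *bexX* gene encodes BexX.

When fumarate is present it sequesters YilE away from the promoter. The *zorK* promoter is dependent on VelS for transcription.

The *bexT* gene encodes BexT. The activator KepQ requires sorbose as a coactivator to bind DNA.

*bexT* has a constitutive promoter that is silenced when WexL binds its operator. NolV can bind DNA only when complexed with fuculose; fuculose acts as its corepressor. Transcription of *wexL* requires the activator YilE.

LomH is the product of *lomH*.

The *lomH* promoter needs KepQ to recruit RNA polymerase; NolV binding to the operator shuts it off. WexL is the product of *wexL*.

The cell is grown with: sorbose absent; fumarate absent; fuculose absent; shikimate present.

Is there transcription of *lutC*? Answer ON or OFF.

OFF

Fumarate is absent, so YilE is active.
No repressor is bound and YilE is active, so *wexL* is transcribed.
So WexL is produced and active.
With repressor WexL bound, *bexT* is not transcribed.
So BexT is not produced.
Fuculose is absent, so NolV is inactive.
Sorbose is absent, so KepQ is inactive.
Required activator KepQ is absent, so *lomH* is not transcribed.
So LomH is not produced.
Required activator BexT is absent, so *bexX* is not transcribed.
So BexX is not produced.
Required activator BexX is absent, so *lutC* is not transcribed.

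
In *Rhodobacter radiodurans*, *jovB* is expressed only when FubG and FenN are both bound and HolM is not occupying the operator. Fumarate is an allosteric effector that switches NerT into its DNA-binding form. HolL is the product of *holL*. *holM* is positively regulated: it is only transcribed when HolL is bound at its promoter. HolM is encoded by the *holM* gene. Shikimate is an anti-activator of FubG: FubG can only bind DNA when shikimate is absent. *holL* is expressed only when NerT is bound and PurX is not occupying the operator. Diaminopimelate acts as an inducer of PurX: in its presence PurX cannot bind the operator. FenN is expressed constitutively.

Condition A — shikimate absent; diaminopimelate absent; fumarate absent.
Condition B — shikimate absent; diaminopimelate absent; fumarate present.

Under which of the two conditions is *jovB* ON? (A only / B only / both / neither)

both

Condition A:
Shikimate is absent, so FubG is active.
FenN is produced constitutively and is active.
Diaminopimelate is absent, so PurX is active.
Fumarate is absent, so NerT is inactive.
With repressor PurX bound, *holL* is not transcribed.
So HolL is not produced.
Required activator HolL is absent, so *holM* is not transcribed.
So HolM is not produced.
No repressor is bound and FubG and FenN are active, so *jovB* is transcribed.
→ *jovB* is ON in A.
Condition B:
Shikimate is absent, so FubG is active.
FenN is produced constitutively and is active.
Diaminopimelate is absent, so PurX is active.
Fumarate is present, so NerT is active.
With repressor PurX bound, *holL* is not transcribed.
So HolL is not produced.
Required activator HolL is absent, so *holM* is not transcribed.
So HolM is not produced.
No repressor is bound and FubG and FenN are active, so *jovB* is transcribed.
→ *jovB* is ON in B.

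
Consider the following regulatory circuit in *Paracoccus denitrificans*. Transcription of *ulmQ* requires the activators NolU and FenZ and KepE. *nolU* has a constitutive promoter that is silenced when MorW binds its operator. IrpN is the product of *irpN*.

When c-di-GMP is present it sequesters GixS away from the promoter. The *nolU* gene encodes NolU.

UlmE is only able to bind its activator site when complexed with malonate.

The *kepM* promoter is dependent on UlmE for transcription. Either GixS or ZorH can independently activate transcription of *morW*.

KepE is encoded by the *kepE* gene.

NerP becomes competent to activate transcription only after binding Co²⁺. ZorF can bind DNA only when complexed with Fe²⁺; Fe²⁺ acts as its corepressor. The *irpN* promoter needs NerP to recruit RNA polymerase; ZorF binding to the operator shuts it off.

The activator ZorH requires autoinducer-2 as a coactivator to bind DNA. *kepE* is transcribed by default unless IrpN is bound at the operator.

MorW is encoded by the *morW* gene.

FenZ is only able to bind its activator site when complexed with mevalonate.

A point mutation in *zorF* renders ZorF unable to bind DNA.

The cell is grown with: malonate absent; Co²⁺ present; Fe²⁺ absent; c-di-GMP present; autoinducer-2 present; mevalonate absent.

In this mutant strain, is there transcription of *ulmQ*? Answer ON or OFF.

c-di-GMP is present, so GixS is inactive.
Autoinducer-2 is present, so ZorH is active.
Activator ZorH is present, so *morW* is transcribed.
So MorW is produced and active.
With repressor MorW bound, *nolU* is not transcribed.
So NolU is not produced.
Mevalonate is absent, so FenZ is inactive.
Co²⁺ is present, so NerP is active.
ZorF is non-functional in this strain, so it has no effect.
No repressor is bound and NerP is active, so *irpN* is transcribed.
So IrpN is produced and active.
With repressor IrpN bound, *kepE* is not transcribed.
So KepE is not produced.
Required activator NolU is absent, so *ulmQ* is not transcribed.

OFF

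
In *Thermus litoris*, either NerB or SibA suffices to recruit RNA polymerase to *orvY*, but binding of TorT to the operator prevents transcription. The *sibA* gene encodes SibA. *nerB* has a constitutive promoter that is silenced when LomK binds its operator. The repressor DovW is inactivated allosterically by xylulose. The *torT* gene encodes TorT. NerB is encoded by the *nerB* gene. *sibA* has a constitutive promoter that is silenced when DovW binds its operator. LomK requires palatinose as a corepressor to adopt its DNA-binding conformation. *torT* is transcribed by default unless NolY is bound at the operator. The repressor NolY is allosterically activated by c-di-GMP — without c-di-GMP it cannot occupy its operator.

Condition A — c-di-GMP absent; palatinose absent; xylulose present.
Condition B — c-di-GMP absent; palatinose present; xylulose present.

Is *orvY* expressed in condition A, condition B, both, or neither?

neither

Condition A:
c-di-GMP is absent, so NolY is inactive.
With no repressor bound, *torT* is transcribed.
So TorT is produced and active.
Palatinose is absent, so LomK is inactive.
With no repressor bound, *nerB* is transcribed.
So NerB is produced and active.
Xylulose is present, so DovW is inactive.
With no repressor bound, *sibA* is transcribed.
So SibA is produced and active.
With repressor TorT bound, *orvY* is not transcribed.
→ *orvY* is OFF in A.
Condition B:
c-di-GMP is absent, so NolY is inactive.
With no repressor bound, *torT* is transcribed.
So TorT is produced and active.
Palatinose is present, so LomK is active.
With repressor LomK bound, *nerB* is not transcribed.
So NerB is not produced.
Xylulose is present, so DovW is inactive.
With no repressor bound, *sibA* is transcribed.
So SibA is produced and active.
With repressor TorT bound, *orvY* is not transcribed.
→ *orvY* is OFF in B.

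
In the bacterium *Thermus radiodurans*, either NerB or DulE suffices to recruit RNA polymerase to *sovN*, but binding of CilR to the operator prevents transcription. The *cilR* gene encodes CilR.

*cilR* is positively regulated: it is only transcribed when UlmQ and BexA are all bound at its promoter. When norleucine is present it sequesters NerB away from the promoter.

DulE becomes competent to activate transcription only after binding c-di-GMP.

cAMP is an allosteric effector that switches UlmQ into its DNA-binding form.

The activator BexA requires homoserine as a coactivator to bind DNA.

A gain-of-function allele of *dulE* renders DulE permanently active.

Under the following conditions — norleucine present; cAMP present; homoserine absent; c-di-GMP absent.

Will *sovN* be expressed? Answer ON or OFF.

ON

Norleucine is present, so NerB is inactive.
DulE is constitutively active in this strain.
cAMP is present, so UlmQ is active.
Homoserine is absent, so BexA is inactive.
Required activator BexA is absent, so *cilR* is not transcribed.
So CilR is not produced.
Activator DulE is present, so *sovN* is transcribed.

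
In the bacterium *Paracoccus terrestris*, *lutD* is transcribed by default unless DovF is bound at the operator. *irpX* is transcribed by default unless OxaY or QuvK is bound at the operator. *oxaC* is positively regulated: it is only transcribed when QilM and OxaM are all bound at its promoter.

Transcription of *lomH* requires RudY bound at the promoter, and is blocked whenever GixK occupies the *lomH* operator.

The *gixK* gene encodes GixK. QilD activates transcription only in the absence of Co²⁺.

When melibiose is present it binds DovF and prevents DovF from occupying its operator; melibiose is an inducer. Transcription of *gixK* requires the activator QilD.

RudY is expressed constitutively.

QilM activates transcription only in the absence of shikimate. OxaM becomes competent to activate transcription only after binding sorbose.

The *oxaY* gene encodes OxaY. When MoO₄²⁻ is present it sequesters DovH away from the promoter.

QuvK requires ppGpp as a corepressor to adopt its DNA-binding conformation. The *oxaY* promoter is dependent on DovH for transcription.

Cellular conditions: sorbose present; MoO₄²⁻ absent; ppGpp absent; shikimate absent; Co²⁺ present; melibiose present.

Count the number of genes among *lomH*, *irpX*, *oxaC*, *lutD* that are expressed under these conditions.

Co²⁺ is present, so QilD is inactive.
Required activator QilD is absent, so *gixK* is not transcribed.
So GixK is not produced.
RudY is produced constitutively and is active.
No repressor is bound and RudY is active, so *lomH* is transcribed.
→ *lomH* is ON.
MoO₄²⁻ is absent, so DovH is active.
No repressor is bound and DovH is active, so *oxaY* is transcribed.
So OxaY is produced and active.
ppGpp is absent, so QuvK is inactive.
With repressor OxaY bound, *irpX* is not transcribed.
→ *irpX* is OFF.
Shikimate is absent, so QilM is active.
Sorbose is present, so OxaM is active.
No repressor is bound and QilM and OxaM are active, so *oxaC* is transcribed.
→ *oxaC* is ON.
Melibiose is present, so DovF is inactive.
With no repressor bound, *lutD* is transcribed.
→ *lutD* is ON.
3 of the 4 genes are transcribed.

3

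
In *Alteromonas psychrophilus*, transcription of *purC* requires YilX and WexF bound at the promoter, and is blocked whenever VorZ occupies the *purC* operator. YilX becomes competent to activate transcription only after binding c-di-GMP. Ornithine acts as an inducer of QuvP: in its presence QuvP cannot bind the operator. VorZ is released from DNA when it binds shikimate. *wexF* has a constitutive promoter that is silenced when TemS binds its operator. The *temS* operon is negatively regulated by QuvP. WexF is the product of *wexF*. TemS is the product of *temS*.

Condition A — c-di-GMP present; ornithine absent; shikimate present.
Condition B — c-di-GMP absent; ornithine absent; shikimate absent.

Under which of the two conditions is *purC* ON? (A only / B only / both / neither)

Condition A:
c-di-GMP is present, so YilX is active.
Ornithine is absent, so QuvP is active.
With repressor QuvP bound, *temS* is not transcribed.
So TemS is not produced.
With no repressor bound, *wexF* is transcribed.
So WexF is produced and active.
Shikimate is present, so VorZ is inactive.
No repressor is bound and YilX and WexF are active, so *purC* is transcribed.
→ *purC* is ON in A.
Condition B:
c-di-GMP is absent, so YilX is inactive.
Ornithine is absent, so QuvP is active.
With repressor QuvP bound, *temS* is not transcribed.
So TemS is not produced.
With no repressor bound, *wexF* is transcribed.
So WexF is produced and active.
Shikimate is absent, so VorZ is active.
With repressor VorZ bound, *purC* is not transcribed.
→ *purC* is OFF in B.

A only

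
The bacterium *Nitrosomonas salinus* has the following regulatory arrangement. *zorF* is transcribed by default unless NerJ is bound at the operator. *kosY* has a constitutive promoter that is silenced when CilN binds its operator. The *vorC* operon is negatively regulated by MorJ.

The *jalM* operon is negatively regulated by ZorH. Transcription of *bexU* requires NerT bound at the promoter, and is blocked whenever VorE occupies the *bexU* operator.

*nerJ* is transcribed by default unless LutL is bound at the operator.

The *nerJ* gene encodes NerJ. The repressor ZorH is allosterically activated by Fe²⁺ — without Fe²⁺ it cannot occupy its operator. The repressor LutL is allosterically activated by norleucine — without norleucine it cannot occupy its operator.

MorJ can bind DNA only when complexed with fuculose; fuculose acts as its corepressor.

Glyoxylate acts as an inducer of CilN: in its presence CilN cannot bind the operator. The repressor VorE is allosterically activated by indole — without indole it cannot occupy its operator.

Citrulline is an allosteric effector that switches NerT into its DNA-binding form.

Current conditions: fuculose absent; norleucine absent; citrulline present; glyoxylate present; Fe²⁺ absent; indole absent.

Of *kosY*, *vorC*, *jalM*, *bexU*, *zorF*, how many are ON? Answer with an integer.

Glyoxylate is present, so CilN is inactive.
With no repressor bound, *kosY* is transcribed.
→ *kosY* is ON.
Fuculose is absent, so MorJ is inactive.
With no repressor bound, *vorC* is transcribed.
→ *vorC* is ON.
Fe²⁺ is absent, so ZorH is inactive.
With no repressor bound, *jalM* is transcribed.
→ *jalM* is ON.
Citrulline is present, so NerT is active.
Indole is absent, so VorE is inactive.
No repressor is bound and NerT is active, so *bexU* is transcribed.
→ *bexU* is ON.
Norleucine is absent, so LutL is inactive.
With no repressor bound, *nerJ* is transcribed.
So NerJ is produced and active.
With repressor NerJ bound, *zorF* is not transcribed.
→ *zorF* is OFF.
4 of the 5 genes are transcribed.

4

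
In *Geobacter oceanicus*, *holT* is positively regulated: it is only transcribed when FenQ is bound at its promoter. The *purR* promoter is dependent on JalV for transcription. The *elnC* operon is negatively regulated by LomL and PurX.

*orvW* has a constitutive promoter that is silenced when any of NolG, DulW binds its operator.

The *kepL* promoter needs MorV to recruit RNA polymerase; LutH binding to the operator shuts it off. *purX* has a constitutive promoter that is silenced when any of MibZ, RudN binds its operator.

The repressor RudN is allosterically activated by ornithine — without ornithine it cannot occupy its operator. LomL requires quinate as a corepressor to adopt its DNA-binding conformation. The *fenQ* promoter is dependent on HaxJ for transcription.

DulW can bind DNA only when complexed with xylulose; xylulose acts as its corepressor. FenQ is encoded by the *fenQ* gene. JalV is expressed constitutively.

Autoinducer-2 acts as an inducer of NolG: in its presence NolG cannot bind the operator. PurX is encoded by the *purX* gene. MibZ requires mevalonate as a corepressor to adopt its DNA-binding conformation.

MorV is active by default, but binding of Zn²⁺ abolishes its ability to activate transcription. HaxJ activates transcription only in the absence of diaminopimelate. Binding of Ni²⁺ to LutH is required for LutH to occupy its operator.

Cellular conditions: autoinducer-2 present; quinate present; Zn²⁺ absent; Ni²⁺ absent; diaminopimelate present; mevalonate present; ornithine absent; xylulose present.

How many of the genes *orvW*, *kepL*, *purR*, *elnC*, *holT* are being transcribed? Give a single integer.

Autoinducer-2 is present, so NolG is inactive.
Xylulose is present, so DulW is active.
With repressor DulW bound, *orvW* is not transcribed.
→ *orvW* is OFF.
Ni²⁺ is absent, so LutH is inactive.
Zn²⁺ is absent, so MorV is active.
No repressor is bound and MorV is active, so *kepL* is transcribed.
→ *kepL* is ON.
JalV is produced constitutively and is active.
No repressor is bound and JalV is active, so *purR* is transcribed.
→ *purR* is ON.
Quinate is present, so LomL is active.
Mevalonate is present, so MibZ is active.
Ornithine is absent, so RudN is inactive.
With repressor MibZ bound, *purX* is not transcribed.
So PurX is not produced.
With repressor LomL bound, *elnC* is not transcribed.
→ *elnC* is OFF.
Diaminopimelate is present, so HaxJ is inactive.
Required activator HaxJ is absent, so *fenQ* is not transcribed.
So FenQ is not produced.
Required activator FenQ is absent, so *holT* is not transcribed.
→ *holT* is OFF.
2 of the 5 genes are transcribed.

2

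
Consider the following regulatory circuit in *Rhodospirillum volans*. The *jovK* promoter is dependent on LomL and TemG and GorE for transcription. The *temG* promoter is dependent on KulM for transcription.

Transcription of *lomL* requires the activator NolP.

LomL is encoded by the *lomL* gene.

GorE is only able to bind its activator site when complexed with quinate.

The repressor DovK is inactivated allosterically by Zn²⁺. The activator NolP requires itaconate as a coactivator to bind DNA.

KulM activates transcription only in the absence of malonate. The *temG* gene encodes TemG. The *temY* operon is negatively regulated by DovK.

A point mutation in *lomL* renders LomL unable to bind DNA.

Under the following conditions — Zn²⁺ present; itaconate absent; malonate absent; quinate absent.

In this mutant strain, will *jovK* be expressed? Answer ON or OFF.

OFF

LomL is non-functional in this strain, so it has no effect.
Malonate is absent, so KulM is active.
No repressor is bound and KulM is active, so *temG* is transcribed.
So TemG is produced and active.
Quinate is absent, so GorE is inactive.
Required activator LomL is absent, so *jovK* is not transcribed.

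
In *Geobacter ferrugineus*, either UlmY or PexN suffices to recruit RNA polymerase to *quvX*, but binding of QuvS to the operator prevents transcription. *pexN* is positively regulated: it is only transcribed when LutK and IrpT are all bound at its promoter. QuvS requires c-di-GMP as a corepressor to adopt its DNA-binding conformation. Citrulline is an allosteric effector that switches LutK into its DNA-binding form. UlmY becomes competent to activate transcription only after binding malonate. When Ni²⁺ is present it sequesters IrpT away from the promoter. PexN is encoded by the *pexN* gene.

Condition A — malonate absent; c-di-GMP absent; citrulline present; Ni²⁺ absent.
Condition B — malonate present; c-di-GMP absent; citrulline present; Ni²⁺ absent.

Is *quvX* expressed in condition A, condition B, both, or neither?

Condition A:
Malonate is absent, so UlmY is inactive.
c-di-GMP is absent, so QuvS is inactive.
Citrulline is present, so LutK is active.
Ni²⁺ is absent, so IrpT is active.
No repressor is bound and LutK and IrpT are active, so *pexN* is transcribed.
So PexN is produced and active.
Activator PexN is present, so *quvX* is transcribed.
→ *quvX* is ON in A.
Condition B:
Malonate is present, so UlmY is active.
c-di-GMP is absent, so QuvS is inactive.
Citrulline is present, so LutK is active.
Ni²⁺ is absent, so IrpT is active.
No repressor is bound and LutK and IrpT are active, so *pexN* is transcribed.
So PexN is produced and active.
Activator UlmY is present, so *quvX* is transcribed.
→ *quvX* is ON in B.

both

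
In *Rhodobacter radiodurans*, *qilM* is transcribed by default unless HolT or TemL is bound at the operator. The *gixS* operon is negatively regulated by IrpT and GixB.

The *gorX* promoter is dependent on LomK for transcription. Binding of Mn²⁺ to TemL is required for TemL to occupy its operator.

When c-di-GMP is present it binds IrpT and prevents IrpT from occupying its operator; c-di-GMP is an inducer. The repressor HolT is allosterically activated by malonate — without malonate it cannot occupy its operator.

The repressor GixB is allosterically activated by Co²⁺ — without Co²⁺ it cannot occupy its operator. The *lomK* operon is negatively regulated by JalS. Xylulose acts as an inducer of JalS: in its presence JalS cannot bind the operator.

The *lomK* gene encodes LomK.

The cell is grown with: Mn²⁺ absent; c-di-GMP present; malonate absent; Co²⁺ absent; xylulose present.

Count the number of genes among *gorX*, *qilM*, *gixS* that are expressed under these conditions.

Xylulose is present, so JalS is inactive.
With no repressor bound, *lomK* is transcribed.
So LomK is produced and active.
No repressor is bound and LomK is active, so *gorX* is transcribed.
→ *gorX* is ON.
Malonate is absent, so HolT is inactive.
Mn²⁺ is absent, so TemL is inactive.
With no repressor bound, *qilM* is transcribed.
→ *qilM* is ON.
c-di-GMP is present, so IrpT is inactive.
Co²⁺ is absent, so GixB is inactive.
With no repressor bound, *gixS* is transcribed.
→ *gixS* is ON.
3 of the 3 genes are transcribed.

3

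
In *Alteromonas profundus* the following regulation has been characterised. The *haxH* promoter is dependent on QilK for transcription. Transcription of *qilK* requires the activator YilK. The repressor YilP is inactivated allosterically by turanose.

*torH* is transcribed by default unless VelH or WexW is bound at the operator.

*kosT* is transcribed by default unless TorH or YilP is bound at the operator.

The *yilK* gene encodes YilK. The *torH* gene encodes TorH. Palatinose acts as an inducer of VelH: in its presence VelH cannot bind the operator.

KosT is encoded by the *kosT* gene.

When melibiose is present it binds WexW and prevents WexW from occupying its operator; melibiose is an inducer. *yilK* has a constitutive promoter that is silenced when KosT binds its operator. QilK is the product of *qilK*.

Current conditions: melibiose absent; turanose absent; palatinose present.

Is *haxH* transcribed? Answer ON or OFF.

Palatinose is present, so VelH is inactive.
Melibiose is absent, so WexW is active.
With repressor WexW bound, *torH* is not transcribed.
So TorH is not produced.
Turanose is absent, so YilP is active.
With repressor YilP bound, *kosT* is not transcribed.
So KosT is not produced.
With no repressor bound, *yilK* is transcribed.
So YilK is produced and active.
No repressor is bound and YilK is active, so *qilK* is transcribed.
So QilK is produced and active.
No repressor is bound and QilK is active, so *haxH* is transcribed.

ON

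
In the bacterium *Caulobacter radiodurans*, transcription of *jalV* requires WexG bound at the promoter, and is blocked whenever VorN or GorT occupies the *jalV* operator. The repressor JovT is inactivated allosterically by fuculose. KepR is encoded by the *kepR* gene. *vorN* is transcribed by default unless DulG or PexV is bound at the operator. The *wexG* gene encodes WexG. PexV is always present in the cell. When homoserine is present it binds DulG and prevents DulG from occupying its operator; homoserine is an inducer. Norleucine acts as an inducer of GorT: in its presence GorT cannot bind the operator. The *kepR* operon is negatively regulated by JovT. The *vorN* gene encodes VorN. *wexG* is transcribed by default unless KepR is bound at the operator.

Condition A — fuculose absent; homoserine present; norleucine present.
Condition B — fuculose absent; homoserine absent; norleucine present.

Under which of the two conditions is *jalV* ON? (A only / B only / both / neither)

Condition A:
Fuculose is absent, so JovT is active.
With repressor JovT bound, *kepR* is not transcribed.
So KepR is not produced.
With no repressor bound, *wexG* is transcribed.
So WexG is produced and active.
Homoserine is present, so DulG is inactive.
PexV is produced constitutively and is active.
With repressor PexV bound, *vorN* is not transcribed.
So VorN is not produced.
Norleucine is present, so GorT is inactive.
No repressor is bound and WexG is active, so *jalV* is transcribed.
→ *jalV* is ON in A.
Condition B:
Fuculose is absent, so JovT is active.
With repressor JovT bound, *kepR* is not transcribed.
So KepR is not produced.
With no repressor bound, *wexG* is transcribed.
So WexG is produced and active.
Homoserine is absent, so DulG is active.
PexV is produced constitutively and is active.
With repressor DulG bound, *vorN* is not transcribed.
So VorN is not produced.
Norleucine is present, so GorT is inactive.
No repressor is bound and WexG is active, so *jalV* is transcribed.
→ *jalV* is ON in B.

both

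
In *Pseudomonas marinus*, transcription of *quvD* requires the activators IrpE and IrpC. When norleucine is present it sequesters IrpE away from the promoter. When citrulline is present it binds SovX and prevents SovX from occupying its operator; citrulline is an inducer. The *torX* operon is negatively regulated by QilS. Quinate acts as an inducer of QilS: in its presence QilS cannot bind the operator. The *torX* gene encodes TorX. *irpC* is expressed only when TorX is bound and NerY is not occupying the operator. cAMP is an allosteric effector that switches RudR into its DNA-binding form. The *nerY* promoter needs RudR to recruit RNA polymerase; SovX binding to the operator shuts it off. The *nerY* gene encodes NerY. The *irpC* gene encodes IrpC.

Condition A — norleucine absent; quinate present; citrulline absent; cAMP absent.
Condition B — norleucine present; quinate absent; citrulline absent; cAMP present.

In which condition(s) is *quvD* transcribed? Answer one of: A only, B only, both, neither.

A only

Condition A:
Norleucine is absent, so IrpE is active.
Quinate is present, so QilS is inactive.
With no repressor bound, *torX* is transcribed.
So TorX is produced and active.
Citrulline is absent, so SovX is active.
cAMP is absent, so RudR is inactive.
With repressor SovX bound, *nerY* is not transcribed.
So NerY is not produced.
No repressor is bound and TorX is active, so *irpC* is transcribed.
So IrpC is produced and active.
No repressor is bound and IrpE and IrpC are active, so *quvD* is transcribed.
→ *quvD* is ON in A.
Condition B:
Norleucine is present, so IrpE is inactive.
Quinate is absent, so QilS is active.
With repressor QilS bound, *torX* is not transcribed.
So TorX is not produced.
Citrulline is absent, so SovX is active.
cAMP is present, so RudR is active.
With repressor SovX bound, *nerY* is not transcribed.
So NerY is not produced.
Required activator TorX is absent, so *irpC* is not transcribed.
So IrpC is not produced.
Required activator IrpE is absent, so *quvD* is not transcribed.
→ *quvD* is OFF in B.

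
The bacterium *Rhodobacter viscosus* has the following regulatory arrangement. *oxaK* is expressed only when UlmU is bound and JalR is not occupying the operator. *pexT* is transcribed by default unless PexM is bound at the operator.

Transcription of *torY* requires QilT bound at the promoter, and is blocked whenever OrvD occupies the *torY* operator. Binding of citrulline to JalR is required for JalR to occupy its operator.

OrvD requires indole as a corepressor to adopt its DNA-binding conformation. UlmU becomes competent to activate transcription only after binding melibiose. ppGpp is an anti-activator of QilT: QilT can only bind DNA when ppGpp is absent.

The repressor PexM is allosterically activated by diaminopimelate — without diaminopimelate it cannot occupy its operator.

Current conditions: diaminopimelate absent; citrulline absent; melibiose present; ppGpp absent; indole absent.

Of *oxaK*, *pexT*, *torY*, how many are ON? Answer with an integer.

3

Melibiose is present, so UlmU is active.
Citrulline is absent, so JalR is inactive.
No repressor is bound and UlmU is active, so *oxaK* is transcribed.
→ *oxaK* is ON.
Diaminopimelate is absent, so PexM is inactive.
With no repressor bound, *pexT* is transcribed.
→ *pexT* is ON.
Indole is absent, so OrvD is inactive.
ppGpp is absent, so QilT is active.
No repressor is bound and QilT is active, so *torY* is transcribed.
→ *torY* is ON.
3 of the 3 genes are transcribed.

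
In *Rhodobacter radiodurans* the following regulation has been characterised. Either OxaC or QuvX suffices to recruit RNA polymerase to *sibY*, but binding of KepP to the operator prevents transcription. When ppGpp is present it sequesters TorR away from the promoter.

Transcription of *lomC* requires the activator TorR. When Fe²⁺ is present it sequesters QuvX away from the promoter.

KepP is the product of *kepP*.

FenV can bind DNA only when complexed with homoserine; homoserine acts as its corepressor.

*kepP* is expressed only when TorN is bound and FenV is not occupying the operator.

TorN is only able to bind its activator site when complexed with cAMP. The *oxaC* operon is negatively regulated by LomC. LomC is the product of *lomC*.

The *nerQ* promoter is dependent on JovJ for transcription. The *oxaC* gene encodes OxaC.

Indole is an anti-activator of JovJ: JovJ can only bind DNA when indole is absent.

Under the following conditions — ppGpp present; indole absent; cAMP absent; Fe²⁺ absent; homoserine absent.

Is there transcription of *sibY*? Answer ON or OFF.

cAMP is absent, so TorN is inactive.
Homoserine is absent, so FenV is inactive.
Required activator TorN is absent, so *kepP* is not transcribed.
So KepP is not produced.
ppGpp is present, so TorR is inactive.
Required activator TorR is absent, so *lomC* is not transcribed.
So LomC is not produced.
With no repressor bound, *oxaC* is transcribed.
So OxaC is produced and active.
Fe²⁺ is absent, so QuvX is active.
Activator OxaC is present, so *sibY* is transcribed.

ON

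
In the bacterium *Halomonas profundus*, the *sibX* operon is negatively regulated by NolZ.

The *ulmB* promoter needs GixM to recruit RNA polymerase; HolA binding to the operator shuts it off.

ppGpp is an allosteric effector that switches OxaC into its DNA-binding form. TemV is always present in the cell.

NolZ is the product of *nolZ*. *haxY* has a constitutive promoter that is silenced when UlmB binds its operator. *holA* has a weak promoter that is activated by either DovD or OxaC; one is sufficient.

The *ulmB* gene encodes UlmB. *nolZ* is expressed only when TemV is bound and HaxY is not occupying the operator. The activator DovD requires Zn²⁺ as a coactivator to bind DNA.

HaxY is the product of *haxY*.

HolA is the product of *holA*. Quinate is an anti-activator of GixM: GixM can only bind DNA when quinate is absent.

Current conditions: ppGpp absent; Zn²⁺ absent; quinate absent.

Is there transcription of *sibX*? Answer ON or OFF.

OFF

Zn²⁺ is absent, so DovD is inactive.
ppGpp is absent, so OxaC is inactive.
No activator is available at the *holA* promoter, so *holA* is not transcribed.
So HolA is not produced.
Quinate is absent, so GixM is active.
No repressor is bound and GixM is active, so *ulmB* is transcribed.
So UlmB is produced and active.
With repressor UlmB bound, *haxY* is not transcribed.
So HaxY is not produced.
TemV is produced constitutively and is active.
No repressor is bound and TemV is active, so *nolZ* is transcribed.
So NolZ is produced and active.
With repressor NolZ bound, *sibX* is not transcribed.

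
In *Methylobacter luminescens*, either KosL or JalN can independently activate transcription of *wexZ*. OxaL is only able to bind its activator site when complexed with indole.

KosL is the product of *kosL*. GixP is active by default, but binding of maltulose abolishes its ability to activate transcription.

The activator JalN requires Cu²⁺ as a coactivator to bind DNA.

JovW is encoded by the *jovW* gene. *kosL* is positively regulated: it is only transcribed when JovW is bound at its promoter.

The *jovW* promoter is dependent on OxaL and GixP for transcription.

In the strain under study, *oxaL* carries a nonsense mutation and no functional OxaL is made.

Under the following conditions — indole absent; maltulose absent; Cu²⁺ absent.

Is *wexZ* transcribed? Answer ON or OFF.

OxaL is non-functional in this strain, so it has no effect.
Maltulose is absent, so GixP is active.
Required activator OxaL is absent, so *jovW* is not transcribed.
So JovW is not produced.
Required activator JovW is absent, so *kosL* is not transcribed.
So KosL is not produced.
Cu²⁺ is absent, so JalN is inactive.
No activator is available at the *wexZ* promoter, so *wexZ* is not transcribed.

OFF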